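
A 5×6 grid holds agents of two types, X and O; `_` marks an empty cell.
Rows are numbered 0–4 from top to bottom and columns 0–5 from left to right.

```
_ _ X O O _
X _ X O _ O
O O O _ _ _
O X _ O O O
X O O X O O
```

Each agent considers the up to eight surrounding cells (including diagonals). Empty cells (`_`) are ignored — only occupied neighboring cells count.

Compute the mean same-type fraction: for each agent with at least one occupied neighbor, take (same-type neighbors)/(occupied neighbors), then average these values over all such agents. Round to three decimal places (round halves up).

0.558

Row 0: (0,2)X 1/3 · (0,3)O 2/4 · (0,4)O 3/3
Row 1: (1,0)X 0/2 · (1,2)X 1/5 · (1,3)O 3/5 · (1,5)O 1/1
Row 2: (2,0)O 2/4 · (2,1)O 3/6 · (2,2)O 3/5
Row 3: (3,0)O 3/5 · (3,1)X 1/7 · (3,3)O 4/5 · (3,4)O 4/5 · (3,5)O 3/3
Row 4: (4,0)X 1/3 · (4,1)O 2/4 · (4,2)O 2/4 · (4,3)X 0/4 · (4,4)O 4/5 · (4,5)O 3/3
Sum over 21 agents: 1/3 + 2/4 + 3/3 + 0/2 + 1/5 + 3/5 + 1/1 + 2/4 + 3/6 + 3/5 + 3/5 + 1/7 + 4/5 + 4/5 + 3/3 + 1/3 + 2/4 + 2/4 + 0/4 + 4/5 + 3/3 = 2459/210; mean = 2459/210 ÷ 21 = 2459/4410 = 0.557596… → 0.558.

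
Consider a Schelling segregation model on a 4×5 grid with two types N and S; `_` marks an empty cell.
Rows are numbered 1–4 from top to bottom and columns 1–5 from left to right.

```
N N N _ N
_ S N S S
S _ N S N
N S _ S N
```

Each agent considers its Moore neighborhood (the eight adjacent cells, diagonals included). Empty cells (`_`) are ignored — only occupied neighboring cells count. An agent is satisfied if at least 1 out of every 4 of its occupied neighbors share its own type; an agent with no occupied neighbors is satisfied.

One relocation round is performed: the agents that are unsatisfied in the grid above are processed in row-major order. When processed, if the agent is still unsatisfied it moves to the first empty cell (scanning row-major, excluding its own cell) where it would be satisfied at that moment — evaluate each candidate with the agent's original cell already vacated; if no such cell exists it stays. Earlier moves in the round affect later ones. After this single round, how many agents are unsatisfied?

1

Initially unsatisfied (in order): (1,5), (2,2), (3,3), (3,5), (4,1).
  (1,5) → (1,4).
  (2,2) → (1,5).
  (3,3) → (2,1).
  (3,5) → (2,2).
  (4,1) → (3,2).
Resulting grid:
N N N N S
N N N S S
S N _ S _
_ S _ S N
Unsatisfied now: (4,5).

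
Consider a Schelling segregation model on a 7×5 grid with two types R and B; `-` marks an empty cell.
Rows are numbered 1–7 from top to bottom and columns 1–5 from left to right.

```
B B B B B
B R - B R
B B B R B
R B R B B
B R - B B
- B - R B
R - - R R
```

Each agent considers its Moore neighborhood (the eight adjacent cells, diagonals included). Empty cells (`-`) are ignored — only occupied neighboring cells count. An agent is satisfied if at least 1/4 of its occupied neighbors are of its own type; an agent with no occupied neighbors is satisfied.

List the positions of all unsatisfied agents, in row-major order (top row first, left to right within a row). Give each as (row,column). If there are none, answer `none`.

(2,2), (2,5), (4,1), (7,1)

Row 1: (1,1)B 2/3 ✓ · (1,2)B 3/4 ✓ · (1,3)B 3/4 ✓ · (1,4)B 3/4 ✓ · (1,5)B 2/3 ✓
Row 2: (2,1)B 4/5 ✓ · (2,2)R 0/7 ✗ · (2,4)B 5/7 ✓ · (2,5)R 1/5 ✗
Row 3: (3,1)B 3/5 ✓ · (3,2)B 4/7 ✓ · (3,3)B 4/7 ✓ · (3,4)R 2/7 ✓ · (3,5)B 3/5 ✓
Row 4: (4,1)R 1/5 ✗ · (4,2)B 4/7 ✓ · (4,3)R 2/7 ✓ · (4,4)B 5/7 ✓ · (4,5)B 4/5 ✓
Row 5: (5,1)B 2/4 ✓ · (5,2)R 2/5 ✓ · (5,4)B 4/6 ✓ · (5,5)B 4/5 ✓
Row 6: (6,2)B 1/3 ✓ · (6,4)R 2/5 ✓ · (6,5)B 2/5 ✓
Row 7: (7,1)R 0/1 ✗ · (7,4)R 2/3 ✓ · (7,5)R 2/3 ✓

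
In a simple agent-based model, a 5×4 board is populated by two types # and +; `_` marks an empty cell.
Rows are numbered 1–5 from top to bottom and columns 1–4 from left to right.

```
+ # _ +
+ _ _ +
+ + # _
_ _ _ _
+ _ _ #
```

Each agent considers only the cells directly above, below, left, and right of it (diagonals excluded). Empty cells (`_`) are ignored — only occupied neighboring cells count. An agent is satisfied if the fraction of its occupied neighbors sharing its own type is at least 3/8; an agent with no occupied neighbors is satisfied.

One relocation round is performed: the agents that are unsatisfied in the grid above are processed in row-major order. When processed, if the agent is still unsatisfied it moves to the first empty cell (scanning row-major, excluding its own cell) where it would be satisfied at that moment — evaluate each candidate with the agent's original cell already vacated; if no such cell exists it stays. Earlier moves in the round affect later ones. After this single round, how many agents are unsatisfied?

Initially unsatisfied (in order): (1,2), (3,3).
  (1,2) → (2,3).
  (3,3): now satisfied by earlier moves; stays.
Resulting grid:
+ _ _ +
+ _ # +
+ + # _
_ _ _ _
+ _ _ #
All satisfied now.

0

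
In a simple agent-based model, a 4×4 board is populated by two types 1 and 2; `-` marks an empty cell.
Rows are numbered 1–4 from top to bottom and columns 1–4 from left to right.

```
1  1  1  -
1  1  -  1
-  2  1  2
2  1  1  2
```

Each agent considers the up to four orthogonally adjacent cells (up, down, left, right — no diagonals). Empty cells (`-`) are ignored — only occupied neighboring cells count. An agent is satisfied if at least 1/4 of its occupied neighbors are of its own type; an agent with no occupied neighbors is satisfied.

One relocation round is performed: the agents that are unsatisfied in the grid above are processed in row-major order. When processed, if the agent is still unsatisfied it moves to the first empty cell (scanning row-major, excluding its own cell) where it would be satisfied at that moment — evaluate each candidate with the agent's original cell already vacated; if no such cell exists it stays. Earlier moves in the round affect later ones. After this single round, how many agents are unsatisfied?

Initially unsatisfied (in order): (2,4), (3,2), (4,1).
  (2,4) → (1,4).
  (3,2) → (2,4).
  (4,1) → (2,3).
Resulting grid:
1 1 1 1
1 1 2 2
- - 1 2
- 1 1 2
All satisfied now.

0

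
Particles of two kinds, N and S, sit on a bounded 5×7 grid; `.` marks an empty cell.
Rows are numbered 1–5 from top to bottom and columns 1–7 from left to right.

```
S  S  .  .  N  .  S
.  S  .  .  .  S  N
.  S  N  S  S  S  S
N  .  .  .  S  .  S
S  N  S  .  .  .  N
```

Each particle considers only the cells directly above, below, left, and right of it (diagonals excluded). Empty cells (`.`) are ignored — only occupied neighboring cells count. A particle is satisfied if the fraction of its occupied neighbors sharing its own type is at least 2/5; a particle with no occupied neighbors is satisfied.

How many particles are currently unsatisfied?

8

(1,1)S 1/1 ✓
(1,2)S 2/2 ✓
(1,5)N 0/0 ✓
(1,7)S 0/1 ✗
(2,2)S 2/2 ✓
(2,6)S 1/2 ✓
(2,7)N 0/3 ✗
(3,2)S 1/2 ✓
(3,3)N 0/2 ✗
(3,4)S 1/2 ✓
(3,5)S 3/3 ✓
(3,6)S 3/3 ✓
(3,7)S 2/3 ✓
(4,1)N 0/1 ✗
(4,5)S 1/1 ✓
(4,7)S 1/2 ✓
(5,1)S 0/2 ✗
(5,2)N 0/2 ✗
(5,3)S 0/1 ✗
(5,7)N 0/1 ✗
Unsatisfied: (1,7), (2,7), (3,3), (4,1), (5,1), (5,2), (5,3), (5,7) — 8 in total.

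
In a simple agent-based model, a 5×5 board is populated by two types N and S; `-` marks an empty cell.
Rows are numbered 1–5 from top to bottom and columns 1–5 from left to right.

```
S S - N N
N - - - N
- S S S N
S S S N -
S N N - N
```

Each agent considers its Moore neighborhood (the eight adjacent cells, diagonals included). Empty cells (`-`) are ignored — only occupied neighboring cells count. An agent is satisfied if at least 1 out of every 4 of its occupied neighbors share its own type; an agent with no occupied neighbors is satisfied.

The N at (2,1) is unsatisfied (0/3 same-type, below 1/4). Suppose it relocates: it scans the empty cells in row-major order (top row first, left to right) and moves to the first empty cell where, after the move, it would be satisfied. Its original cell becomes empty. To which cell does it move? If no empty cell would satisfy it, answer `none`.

(1,3)

Vacating (2,1). Empty cells in order:
  (1,3): 1/2 same-type → satisfied — stop here.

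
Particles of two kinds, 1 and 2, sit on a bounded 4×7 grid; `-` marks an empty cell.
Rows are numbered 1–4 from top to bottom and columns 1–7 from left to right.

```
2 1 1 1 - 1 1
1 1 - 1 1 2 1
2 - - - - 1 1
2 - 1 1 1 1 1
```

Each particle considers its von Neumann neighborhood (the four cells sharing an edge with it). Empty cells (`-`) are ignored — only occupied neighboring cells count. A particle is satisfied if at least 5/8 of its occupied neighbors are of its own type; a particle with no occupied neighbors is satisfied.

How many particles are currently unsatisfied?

6

Row 1: (1,1)2 0/2 ✗ · (1,2)1 2/3 ✓ · (1,3)1 2/2 ✓ · (1,4)1 2/2 ✓ · (1,6)1 1/2 ✗ · (1,7)1 2/2 ✓
Row 2: (2,1)1 1/3 ✗ · (2,2)1 2/2 ✓ · (2,4)1 2/2 ✓ · (2,5)1 1/2 ✗ · (2,6)2 0/4 ✗ · (2,7)1 2/3 ✓
Row 3: (3,1)2 1/2 ✗ · (3,6)1 2/3 ✓ · (3,7)1 3/3 ✓
Row 4: (4,1)2 1/1 ✓ · (4,3)1 1/1 ✓ · (4,4)1 2/2 ✓ · (4,5)1 2/2 ✓ · (4,6)1 3/3 ✓ · (4,7)1 2/2 ✓
Unsatisfied: (1,1), (1,6), (2,1), (2,5), (2,6), (3,1) — 6 in total.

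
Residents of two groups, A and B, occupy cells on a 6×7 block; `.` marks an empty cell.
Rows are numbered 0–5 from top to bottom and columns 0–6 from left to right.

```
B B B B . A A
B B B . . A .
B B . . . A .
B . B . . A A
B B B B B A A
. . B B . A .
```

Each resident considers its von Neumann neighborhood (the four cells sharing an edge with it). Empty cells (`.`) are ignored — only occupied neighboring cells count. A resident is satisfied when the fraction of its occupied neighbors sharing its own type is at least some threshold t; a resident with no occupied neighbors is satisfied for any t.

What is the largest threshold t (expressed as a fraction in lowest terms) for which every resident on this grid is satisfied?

Row 0: (0,0)B 2/2 · (0,1)B 3/3 · (0,2)B 3/3 · (0,3)B 1/1 · (0,5)A 2/2 · (0,6)A 1/1
Row 1: (1,0)B 3/3 · (1,1)B 4/4 · (1,2)B 2/2 · (1,5)A 2/2
Row 2: (2,0)B 3/3 · (2,1)B 2/2 · (2,5)A 2/2
Row 3: (3,0)B 2/2 · (3,2)B 1/1 · (3,5)A 3/3 · (3,6)A 2/2
Row 4: (4,0)B 2/2 · (4,1)B 2/2 · (4,2)B 4/4 · (4,3)B 3/3 · (4,4)B 1/2 · (4,5)A 3/4 · (4,6)A 2/2
Row 5: (5,2)B 2/2 · (5,3)B 2/2 · (5,5)A 1/1
The smallest same-type fraction is 1/2 at (4,4), which reduces to 1/2. Any threshold above that leaves this resident unsatisfied.

1/2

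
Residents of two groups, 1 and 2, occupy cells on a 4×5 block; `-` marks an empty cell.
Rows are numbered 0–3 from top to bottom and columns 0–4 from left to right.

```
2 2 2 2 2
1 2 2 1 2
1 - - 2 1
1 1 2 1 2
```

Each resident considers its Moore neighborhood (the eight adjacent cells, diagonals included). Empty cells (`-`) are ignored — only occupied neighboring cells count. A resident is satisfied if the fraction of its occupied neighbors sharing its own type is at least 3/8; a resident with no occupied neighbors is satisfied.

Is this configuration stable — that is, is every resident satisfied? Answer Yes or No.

No

(0,0)2 2/3 satisfied
(0,1)2 4/5 satisfied
(0,2)2 4/5 satisfied
(0,3)2 4/5 satisfied
(0,4)2 2/3 satisfied
(1,0)1 1/4 not
(1,1)2 4/6 satisfied
(1,2)2 5/6 satisfied
(1,3)1 1/7 not
(1,4)2 3/5 satisfied
(2,0)1 3/4 satisfied
(2,3)2 4/7 satisfied
(2,4)1 2/5 satisfied
(3,0)1 2/2 satisfied
(3,1)1 2/3 satisfied
(3,2)2 1/3 not
(3,3)1 1/4 not
(3,4)2 1/3 not
For instance (1,0) has only 1/4 same-type neighbors, below 3/8.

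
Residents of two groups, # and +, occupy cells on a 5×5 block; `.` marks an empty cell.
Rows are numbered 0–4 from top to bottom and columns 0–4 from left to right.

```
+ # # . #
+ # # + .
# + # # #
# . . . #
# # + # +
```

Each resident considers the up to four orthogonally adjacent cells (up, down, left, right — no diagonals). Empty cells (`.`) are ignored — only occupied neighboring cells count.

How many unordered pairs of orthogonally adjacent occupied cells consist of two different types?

Scan each occupied cell's neighbors to the right and below so each pair is counted once.
Row 0: +(0,0)–#(0,1)≠ +(0,0)–+(1,0)= #(0,1)–#(0,2)= #(0,1)–#(1,1)= #(0,2)–#(1,2)=  → 1/5 unlike.
Row 1: +(1,0)–#(1,1)≠ +(1,0)–#(2,0)≠ #(1,1)–#(1,2)= #(1,1)–+(2,1)≠ #(1,2)–+(1,3)≠ #(1,2)–#(2,2)= +(1,3)–#(2,3)≠  → 5/7 unlike.
Row 2: #(2,0)–+(2,1)≠ #(2,0)–#(3,0)= +(2,1)–#(2,2)≠ #(2,2)–#(2,3)= #(2,3)–#(2,4)= #(2,4)–#(3,4)=  → 2/6 unlike.
Row 3: #(3,0)–#(4,0)= #(3,4)–+(4,4)≠  → 1/2 unlike.
Row 4: #(4,0)–#(4,1)= #(4,1)–+(4,2)≠ +(4,2)–#(4,3)≠ #(4,3)–+(4,4)≠  → 3/4 unlike.
Total adjacent occupied pairs: 24; unlike-type pairs: 12.

12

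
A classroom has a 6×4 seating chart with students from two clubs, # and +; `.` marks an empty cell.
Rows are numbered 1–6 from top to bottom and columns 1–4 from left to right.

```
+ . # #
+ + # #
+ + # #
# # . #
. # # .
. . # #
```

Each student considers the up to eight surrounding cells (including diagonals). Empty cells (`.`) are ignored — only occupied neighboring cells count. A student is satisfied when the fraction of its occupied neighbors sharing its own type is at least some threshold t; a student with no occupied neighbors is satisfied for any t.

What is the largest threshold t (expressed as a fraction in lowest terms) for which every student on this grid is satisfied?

(1,1)+ 2/2
(1,3)# 3/4
(1,4)# 3/3
(2,1)+ 4/4
(2,2)+ 4/7
(2,3)# 5/7
(2,4)# 5/5
(3,1)+ 3/5
(3,2)+ 3/7
(3,3)# 5/7
(3,4)# 4/4
(4,1)# 2/4
(4,2)# 4/6
(4,4)# 3/3
(5,2)# 4/4
(5,3)# 5/5
(6,3)# 3/3
(6,4)# 2/2
The smallest same-type fraction is 3/7 at (3,2), which reduces to 3/7. Any threshold above that leaves this student unsatisfied.

3/7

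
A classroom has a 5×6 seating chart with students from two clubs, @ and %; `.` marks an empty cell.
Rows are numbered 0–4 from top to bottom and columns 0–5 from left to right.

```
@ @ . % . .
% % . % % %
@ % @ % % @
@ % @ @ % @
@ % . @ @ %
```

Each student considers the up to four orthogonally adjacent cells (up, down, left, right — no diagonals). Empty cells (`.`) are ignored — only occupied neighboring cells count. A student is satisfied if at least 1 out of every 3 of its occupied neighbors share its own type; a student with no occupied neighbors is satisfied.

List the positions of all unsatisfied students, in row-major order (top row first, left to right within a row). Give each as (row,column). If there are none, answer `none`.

Row 0: (0,0)@ 1/2 ✓ · (0,1)@ 1/2 ✓ · (0,3)% 1/1 ✓
Row 1: (1,0)% 1/3 ✓ · (1,1)% 2/3 ✓ · (1,3)% 3/3 ✓ · (1,4)% 3/3 ✓ · (1,5)% 1/2 ✓
Row 2: (2,0)@ 1/3 ✓ · (2,1)% 2/4 ✓ · (2,2)@ 1/3 ✓ · (2,3)% 2/4 ✓ · (2,4)% 3/4 ✓ · (2,5)@ 1/3 ✓
Row 3: (3,0)@ 2/3 ✓ · (3,1)% 2/4 ✓ · (3,2)@ 2/3 ✓ · (3,3)@ 2/4 ✓ · (3,4)% 1/4 ✗ · (3,5)@ 1/3 ✓
Row 4: (4,0)@ 1/2 ✓ · (4,1)% 1/2 ✓ · (4,3)@ 2/2 ✓ · (4,4)@ 1/3 ✓ · (4,5)% 0/2 ✗

(3,4), (4,5)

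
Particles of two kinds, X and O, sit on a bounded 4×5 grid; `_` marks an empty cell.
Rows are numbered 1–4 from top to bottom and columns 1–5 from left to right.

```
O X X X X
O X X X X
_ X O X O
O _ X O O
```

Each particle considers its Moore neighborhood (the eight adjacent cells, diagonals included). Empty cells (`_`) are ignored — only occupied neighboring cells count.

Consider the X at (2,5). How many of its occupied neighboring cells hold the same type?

4

Occupied neighbors of (2,5): (1,4)=X, (1,5)=X, (2,4)=X, (3,4)=X, (3,5)=O.
Same type (X): 4 of 5.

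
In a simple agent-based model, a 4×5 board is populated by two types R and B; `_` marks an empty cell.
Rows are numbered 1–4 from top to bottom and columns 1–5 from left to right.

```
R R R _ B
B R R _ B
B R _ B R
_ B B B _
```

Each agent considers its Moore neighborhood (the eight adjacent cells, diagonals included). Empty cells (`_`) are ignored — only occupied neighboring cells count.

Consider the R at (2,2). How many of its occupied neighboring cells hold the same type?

Occupied neighbors of (2,2): (1,1)=R, (1,2)=R, (1,3)=R, (2,1)=B, (2,3)=R, (3,1)=B, (3,2)=R.
Same type (R): 5 of 7.

5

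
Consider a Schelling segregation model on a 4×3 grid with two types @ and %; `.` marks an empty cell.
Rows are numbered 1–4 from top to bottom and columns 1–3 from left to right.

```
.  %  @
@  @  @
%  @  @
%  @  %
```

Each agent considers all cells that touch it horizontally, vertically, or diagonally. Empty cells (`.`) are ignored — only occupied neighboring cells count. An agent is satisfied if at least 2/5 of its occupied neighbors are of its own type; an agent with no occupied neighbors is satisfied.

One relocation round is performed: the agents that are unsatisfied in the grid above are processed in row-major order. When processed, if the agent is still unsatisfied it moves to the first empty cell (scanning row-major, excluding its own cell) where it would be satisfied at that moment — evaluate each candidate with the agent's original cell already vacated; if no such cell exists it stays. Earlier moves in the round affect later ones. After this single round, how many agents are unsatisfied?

4

Initially unsatisfied (in order): (1,2), (3,1), (4,1), (4,3).
  (1,2): no empty cell satisfies it; stays.
  (3,1): no empty cell satisfies it; stays.
  (4,1): no empty cell satisfies it; stays.
  (4,3): no empty cell satisfies it; stays.
Resulting grid:
. % @
@ @ @
% @ @
% @ %
Unsatisfied now: (1,2), (3,1), (4,1), (4,3).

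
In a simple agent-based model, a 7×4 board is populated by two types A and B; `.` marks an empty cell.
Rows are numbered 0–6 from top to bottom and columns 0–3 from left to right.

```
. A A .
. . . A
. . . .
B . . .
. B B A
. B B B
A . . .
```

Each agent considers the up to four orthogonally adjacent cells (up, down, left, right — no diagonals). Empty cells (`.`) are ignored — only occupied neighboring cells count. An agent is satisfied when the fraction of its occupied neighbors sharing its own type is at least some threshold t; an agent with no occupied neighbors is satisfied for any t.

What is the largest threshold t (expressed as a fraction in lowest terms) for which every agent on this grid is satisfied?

0/1

(0,1)A 1/1
(0,2)A 1/1
(1,3)A — no occupied neighbors
(3,0)B — no occupied neighbors
(4,1)B 2/2
(4,2)B 2/3
(4,3)A 0/2
(5,1)B 2/2
(5,2)B 3/3
(5,3)B 1/2
(6,0)A — no occupied neighbors
The smallest same-type fraction is 0/2 at (4,3), which reduces to 0/1. Any threshold above that leaves this agent unsatisfied.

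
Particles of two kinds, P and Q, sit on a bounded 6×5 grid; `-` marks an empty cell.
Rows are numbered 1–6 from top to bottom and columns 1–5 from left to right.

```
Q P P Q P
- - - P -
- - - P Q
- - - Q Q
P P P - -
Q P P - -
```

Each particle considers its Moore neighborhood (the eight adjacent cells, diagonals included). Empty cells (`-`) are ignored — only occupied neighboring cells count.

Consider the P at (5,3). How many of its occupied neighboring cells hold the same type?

3

Occupied neighbors of (5,3): (4,4)=Q, (5,2)=P, (6,2)=P, (6,3)=P.
Same type (P): 3 of 4.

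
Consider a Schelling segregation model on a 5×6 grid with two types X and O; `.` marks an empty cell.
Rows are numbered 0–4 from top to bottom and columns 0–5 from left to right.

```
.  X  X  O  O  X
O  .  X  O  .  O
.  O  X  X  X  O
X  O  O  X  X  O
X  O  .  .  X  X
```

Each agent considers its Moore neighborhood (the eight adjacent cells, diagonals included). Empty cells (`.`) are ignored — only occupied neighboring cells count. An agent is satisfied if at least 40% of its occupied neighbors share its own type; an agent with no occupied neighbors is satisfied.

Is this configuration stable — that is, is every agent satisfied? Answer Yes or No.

Row 0: (0,1)X 2/3 ok · (0,2)X 2/4 ok · (0,3)O 2/4 ok · (0,4)O 3/4 ok · (0,5)X 0/2 unhappy
Row 1: (1,0)O 1/2 ok · (1,2)X 4/7 ok · (1,3)O 2/7 unhappy · (1,5)O 2/4 ok
Row 2: (2,1)O 3/6 ok · (2,2)X 3/7 ok · (2,3)X 5/7 ok · (2,4)X 3/7 ok · (2,5)O 2/4 ok
Row 3: (3,0)X 1/4 unhappy · (3,1)O 3/6 ok · (3,2)O 3/6 ok · (3,3)X 5/6 ok · (3,4)X 5/7 ok · (3,5)O 1/5 unhappy
Row 4: (4,0)X 1/3 unhappy · (4,1)O 2/4 ok · (4,4)X 3/4 ok · (4,5)X 2/3 ok
For instance (0,5) has only 0/2 same-type neighbors, below 2/5.

No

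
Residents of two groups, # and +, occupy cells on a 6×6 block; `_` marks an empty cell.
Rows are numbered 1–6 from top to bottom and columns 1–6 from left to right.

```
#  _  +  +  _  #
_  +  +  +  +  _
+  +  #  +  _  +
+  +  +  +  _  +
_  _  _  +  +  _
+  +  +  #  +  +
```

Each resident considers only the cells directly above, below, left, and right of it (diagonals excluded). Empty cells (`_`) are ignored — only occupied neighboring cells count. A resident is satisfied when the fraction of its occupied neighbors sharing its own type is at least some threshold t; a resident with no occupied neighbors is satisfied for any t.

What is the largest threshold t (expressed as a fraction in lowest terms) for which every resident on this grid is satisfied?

Row 1: (1,1)# — no occupied neighbors · (1,3)+ 2/2 · (1,4)+ 2/2 · (1,6)# — no occupied neighbors
Row 2: (2,2)+ 2/2 · (2,3)+ 3/4 · (2,4)+ 4/4 · (2,5)+ 1/1
Row 3: (3,1)+ 2/2 · (3,2)+ 3/4 · (3,3)# 0/4 · (3,4)+ 2/3 · (3,6)+ 1/1
Row 4: (4,1)+ 2/2 · (4,2)+ 3/3 · (4,3)+ 2/3 · (4,4)+ 3/3 · (4,6)+ 1/1
Row 5: (5,4)+ 2/3 · (5,5)+ 2/2
Row 6: (6,1)+ 1/1 · (6,2)+ 2/2 · (6,3)+ 1/2 · (6,4)# 0/3 · (6,5)+ 2/3 · (6,6)+ 1/1
The smallest same-type fraction is 0/4 at (3,3), which reduces to 0/1. Any threshold above that leaves this resident unsatisfied.

0/1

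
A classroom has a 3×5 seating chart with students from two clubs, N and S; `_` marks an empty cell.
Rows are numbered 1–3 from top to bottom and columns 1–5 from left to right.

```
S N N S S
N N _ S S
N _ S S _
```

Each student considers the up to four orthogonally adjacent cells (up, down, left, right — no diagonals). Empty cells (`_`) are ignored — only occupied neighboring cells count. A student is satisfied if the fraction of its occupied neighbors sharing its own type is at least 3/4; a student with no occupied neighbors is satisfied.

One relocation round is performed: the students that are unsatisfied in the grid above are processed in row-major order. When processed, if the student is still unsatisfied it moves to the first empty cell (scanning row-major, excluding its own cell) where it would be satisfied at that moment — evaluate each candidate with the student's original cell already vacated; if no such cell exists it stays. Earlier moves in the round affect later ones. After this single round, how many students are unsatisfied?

Initially unsatisfied (in order): (1,1), (1,2), (1,3), (1,4), (2,1).
  (1,1) → (3,5).
  (1,2): now satisfied by earlier moves; stays.
  (1,3) → (1,1).
  (1,4): now satisfied by earlier moves; stays.
  (2,1): now satisfied by earlier moves; stays.
Resulting grid:
N N _ S S
N N _ S S
N _ S S S
All satisfied now.

0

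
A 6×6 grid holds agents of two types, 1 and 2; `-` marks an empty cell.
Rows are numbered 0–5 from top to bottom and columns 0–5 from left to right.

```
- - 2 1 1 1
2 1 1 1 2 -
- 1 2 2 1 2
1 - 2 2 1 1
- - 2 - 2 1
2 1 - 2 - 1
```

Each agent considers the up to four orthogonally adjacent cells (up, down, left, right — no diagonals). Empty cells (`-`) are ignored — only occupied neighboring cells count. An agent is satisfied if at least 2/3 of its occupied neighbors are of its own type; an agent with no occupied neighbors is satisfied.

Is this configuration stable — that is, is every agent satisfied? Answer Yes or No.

(0,2)2 0/2 not
(0,3)1 2/3 satisfied
(0,4)1 2/3 satisfied
(0,5)1 1/1 satisfied
(1,0)2 0/1 not
(1,1)1 2/3 satisfied
(1,2)1 2/4 not
(1,3)1 2/4 not
(1,4)2 0/3 not
(2,1)1 1/2 not
(2,2)2 2/4 not
(2,3)2 2/4 not
(2,4)1 1/4 not
(2,5)2 0/2 not
(3,0)1 0/0 satisfied
(3,2)2 3/3 satisfied
(3,3)2 2/3 satisfied
(3,4)1 2/4 not
(3,5)1 2/3 satisfied
(4,2)2 1/1 satisfied
(4,4)2 0/2 not
(4,5)1 2/3 satisfied
(5,0)2 0/1 not
(5,1)1 0/1 not
(5,3)2 0/0 satisfied
(5,5)1 1/1 satisfied
For instance (0,2) has only 0/2 same-type neighbors, below 2/3.

No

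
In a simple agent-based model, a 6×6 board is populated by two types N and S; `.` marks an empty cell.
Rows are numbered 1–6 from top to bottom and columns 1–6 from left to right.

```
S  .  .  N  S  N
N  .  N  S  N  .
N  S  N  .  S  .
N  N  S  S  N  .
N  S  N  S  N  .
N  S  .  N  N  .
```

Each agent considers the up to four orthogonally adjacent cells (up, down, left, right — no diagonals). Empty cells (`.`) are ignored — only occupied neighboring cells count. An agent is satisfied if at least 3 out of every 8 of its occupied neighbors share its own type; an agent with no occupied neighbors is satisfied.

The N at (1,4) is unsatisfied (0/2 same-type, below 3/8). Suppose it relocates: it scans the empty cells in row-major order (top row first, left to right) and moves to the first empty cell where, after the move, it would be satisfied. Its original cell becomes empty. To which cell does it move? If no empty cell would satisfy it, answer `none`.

(1,3)

Vacating (1,4). Empty cells in order:
  (1,2): 0/1 same-type → still unsatisfied.
  (1,3): 1/1 same-type → satisfied — stop here.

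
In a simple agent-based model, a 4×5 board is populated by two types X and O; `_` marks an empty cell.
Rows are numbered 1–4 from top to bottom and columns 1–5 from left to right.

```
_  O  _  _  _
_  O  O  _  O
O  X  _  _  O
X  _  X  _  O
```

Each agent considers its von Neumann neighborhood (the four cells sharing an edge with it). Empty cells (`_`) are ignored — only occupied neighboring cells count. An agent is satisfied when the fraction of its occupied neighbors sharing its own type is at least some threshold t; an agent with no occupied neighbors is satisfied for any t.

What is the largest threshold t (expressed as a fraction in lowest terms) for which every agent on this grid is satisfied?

Row 1: (1,2)O 1/1
Row 2: (2,2)O 2/3 · (2,3)O 1/1 · (2,5)O 1/1
Row 3: (3,1)O 0/2 · (3,2)X 0/2 · (3,5)O 2/2
Row 4: (4,1)X 0/1 · (4,3)X — no occupied neighbors · (4,5)O 1/1
The smallest same-type fraction is 0/2 at (3,1), which reduces to 0/1. Any threshold above that leaves this agent unsatisfied.

0/1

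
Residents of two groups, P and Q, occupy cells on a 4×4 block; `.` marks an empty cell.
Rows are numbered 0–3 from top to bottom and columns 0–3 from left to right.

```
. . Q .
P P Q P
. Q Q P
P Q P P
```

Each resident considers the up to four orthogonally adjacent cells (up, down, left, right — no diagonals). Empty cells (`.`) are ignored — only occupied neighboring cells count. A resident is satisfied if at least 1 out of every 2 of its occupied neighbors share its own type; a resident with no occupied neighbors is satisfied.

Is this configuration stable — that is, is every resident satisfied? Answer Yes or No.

Row 0: (0,2)Q 1/1 satisfied
Row 1: (1,0)P 1/1 satisfied · (1,1)P 1/3 not · (1,2)Q 2/4 satisfied · (1,3)P 1/2 satisfied
Row 2: (2,1)Q 2/3 satisfied · (2,2)Q 2/4 satisfied · (2,3)P 2/3 satisfied
Row 3: (3,0)P 0/1 not · (3,1)Q 1/3 not · (3,2)P 1/3 not · (3,3)P 2/2 satisfied
For instance (1,1) has only 1/3 same-type neighbors, below 1/2.

No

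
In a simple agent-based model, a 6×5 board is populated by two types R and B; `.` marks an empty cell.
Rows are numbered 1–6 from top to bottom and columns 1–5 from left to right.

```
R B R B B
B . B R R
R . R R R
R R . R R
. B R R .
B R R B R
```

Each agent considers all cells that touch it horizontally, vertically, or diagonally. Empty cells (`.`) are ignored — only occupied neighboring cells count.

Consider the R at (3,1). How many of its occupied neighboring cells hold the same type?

2

Occupied neighbors of (3,1): (2,1)=B, (4,1)=R, (4,2)=R.
Same type (R): 2 of 3.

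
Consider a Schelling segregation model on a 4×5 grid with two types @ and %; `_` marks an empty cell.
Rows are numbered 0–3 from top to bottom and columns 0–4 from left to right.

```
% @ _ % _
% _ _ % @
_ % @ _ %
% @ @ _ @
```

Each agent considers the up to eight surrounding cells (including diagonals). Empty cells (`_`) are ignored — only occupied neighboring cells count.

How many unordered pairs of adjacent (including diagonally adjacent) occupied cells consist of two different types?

Scan each occupied cell's neighbors to the right and below (and the two forward diagonals) so each pair is counted once.
Row 0: %(0,0)–@(0,1)≠ %(0,0)–%(1,0)= @(0,1)–%(1,0)≠ %(0,3)–%(1,3)= %(0,3)–@(1,4)≠  → 3/5 unlike.
Row 1: %(1,0)–%(2,1)= %(1,3)–@(1,4)≠ %(1,3)–%(2,4)= %(1,3)–@(2,2)≠ @(1,4)–%(2,4)≠  → 3/5 unlike.
Row 2: %(2,1)–@(2,2)≠ %(2,1)–@(3,1)≠ %(2,1)–@(3,2)≠ %(2,1)–%(3,0)= @(2,2)–@(3,2)= @(2,2)–@(3,1)= %(2,4)–@(3,4)≠  → 4/7 unlike.
Row 3: %(3,0)–@(3,1)≠ @(3,1)–@(3,2)=  → 1/2 unlike.
Total adjacent occupied pairs: 19; unlike-type pairs: 11.

11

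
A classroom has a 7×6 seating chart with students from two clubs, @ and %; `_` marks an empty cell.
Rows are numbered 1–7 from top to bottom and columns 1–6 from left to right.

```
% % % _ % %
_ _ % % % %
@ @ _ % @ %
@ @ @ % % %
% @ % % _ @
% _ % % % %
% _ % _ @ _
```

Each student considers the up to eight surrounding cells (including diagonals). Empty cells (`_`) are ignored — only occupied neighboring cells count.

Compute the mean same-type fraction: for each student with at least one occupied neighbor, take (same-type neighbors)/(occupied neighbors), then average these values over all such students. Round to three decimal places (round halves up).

(1,1)% 1/1
(1,2)% 3/3
(1,3)% 3/3
(1,5)% 4/4
(1,6)% 3/3
(2,3)% 4/5
(2,4)% 5/6
(2,5)% 6/7
(2,6)% 4/5
(3,1)@ 3/3
(3,2)@ 4/5
(3,4)% 5/7
(3,5)@ 0/8
(3,6)% 4/5
(4,1)@ 4/5
(4,2)@ 5/7
(4,3)@ 3/7
(4,4)% 4/6
(4,5)% 5/7
(4,6)% 2/4
(5,1)% 1/4
(5,2)@ 3/7
(5,3)% 4/7
(5,4)% 6/7
(5,6)@ 0/4
(6,1)% 2/3
(6,3)% 4/5
(6,4)% 5/6
(6,5)% 3/5
(6,6)% 1/3
(7,1)% 1/1
(7,3)% 2/2
(7,5)@ 0/3
Sum over 33 students: 1/1 + 3/3 + 3/3 + 4/4 + 3/3 + 4/5 + 5/6 + 6/7 + 4/5 + 3/3 + 4/5 + 5/7 + 0/8 + 4/5 + 4/5 + 5/7 + 3/7 + 4/6 + 5/7 + 2/4 + 1/4 + 3/7 + 4/7 + 6/7 + 0/4 + 2/3 + 4/5 + 5/6 + 3/5 + 1/3 + 1/1 + 2/2 + 0/3 = 9563/420; mean = 9563/420 ÷ 33 = 9563/13860 = 0.689971… → 0.690.

0.690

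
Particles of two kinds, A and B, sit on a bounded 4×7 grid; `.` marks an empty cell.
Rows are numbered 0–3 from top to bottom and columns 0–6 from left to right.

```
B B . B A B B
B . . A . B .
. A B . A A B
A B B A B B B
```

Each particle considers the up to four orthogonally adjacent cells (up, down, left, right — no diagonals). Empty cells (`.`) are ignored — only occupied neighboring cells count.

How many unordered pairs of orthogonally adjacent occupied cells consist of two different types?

Scan each occupied cell's neighbors to the right and below so each pair is counted once.
Row 0: B(0,0)–B(0,1)= B(0,0)–B(1,0)= B(0,3)–A(0,4)≠ B(0,3)–A(1,3)≠ A(0,4)–B(0,5)≠ B(0,5)–B(0,6)= B(0,5)–B(1,5)=  → 3/7 unlike.
Row 1: B(1,5)–A(2,5)≠  → 1/1 unlike.
Row 2: A(2,1)–B(2,2)≠ A(2,1)–B(3,1)≠ B(2,2)–B(3,2)= A(2,4)–A(2,5)= A(2,4)–B(3,4)≠ A(2,5)–B(2,6)≠ A(2,5)–B(3,5)≠ B(2,6)–B(3,6)=  → 5/8 unlike.
Row 3: A(3,0)–B(3,1)≠ B(3,1)–B(3,2)= B(3,2)–A(3,3)≠ A(3,3)–B(3,4)≠ B(3,4)–B(3,5)= B(3,5)–B(3,6)=  → 3/6 unlike.
Total adjacent occupied pairs: 22; unlike-type pairs: 12.

12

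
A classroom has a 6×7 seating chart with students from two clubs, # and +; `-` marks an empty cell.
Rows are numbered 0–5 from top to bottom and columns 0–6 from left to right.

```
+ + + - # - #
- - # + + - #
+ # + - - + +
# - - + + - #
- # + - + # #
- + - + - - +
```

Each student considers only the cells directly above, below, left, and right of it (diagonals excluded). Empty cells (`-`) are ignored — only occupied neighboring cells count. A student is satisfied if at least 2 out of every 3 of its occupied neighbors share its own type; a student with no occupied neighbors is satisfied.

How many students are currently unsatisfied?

Row 0: (0,0)+ 1/1 satisfied · (0,1)+ 2/2 satisfied · (0,2)+ 1/2 not · (0,4)# 0/1 not · (0,6)# 1/1 satisfied
Row 1: (1,2)# 0/3 not · (1,3)+ 1/2 not · (1,4)+ 1/2 not · (1,6)# 1/2 not
Row 2: (2,0)+ 0/2 not · (2,1)# 0/2 not · (2,2)+ 0/2 not · (2,5)+ 1/1 satisfied · (2,6)+ 1/3 not
Row 3: (3,0)# 0/1 not · (3,3)+ 1/1 satisfied · (3,4)+ 2/2 satisfied · (3,6)# 1/2 not
Row 4: (4,1)# 0/2 not · (4,2)+ 0/1 not · (4,4)+ 1/2 not · (4,5)# 1/2 not · (4,6)# 2/3 satisfied
Row 5: (5,1)+ 0/1 not · (5,3)+ 0/0 satisfied · (5,6)+ 0/1 not
Unsatisfied: (0,2), (0,4), (1,2), (1,3), (1,4), (1,6), (2,0), (2,1), (2,2), (2,6), (3,0), (3,6), (4,1), (4,2), (4,4), (4,5), (5,1), (5,6) — 18 in total.

18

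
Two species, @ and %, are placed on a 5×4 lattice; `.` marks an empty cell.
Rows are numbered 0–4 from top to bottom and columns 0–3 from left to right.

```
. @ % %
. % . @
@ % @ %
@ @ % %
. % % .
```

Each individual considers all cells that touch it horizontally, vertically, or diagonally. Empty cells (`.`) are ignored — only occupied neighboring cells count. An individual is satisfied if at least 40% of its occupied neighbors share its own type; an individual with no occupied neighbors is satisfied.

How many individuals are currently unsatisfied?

(0,1)@ 0/2 unhappy
(0,2)% 2/4 ok
(0,3)% 1/2 ok
(1,1)% 2/5 ok
(1,3)@ 1/4 unhappy
(2,0)@ 2/4 ok
(2,1)% 2/6 unhappy
(2,2)@ 2/7 unhappy
(2,3)% 2/4 ok
(3,0)@ 2/4 ok
(3,1)@ 3/7 ok
(3,2)% 5/7 ok
(3,3)% 3/4 ok
(4,1)% 2/4 ok
(4,2)% 3/4 ok
Unsatisfied: (0,1), (1,3), (2,1), (2,2) — 4 in total.

4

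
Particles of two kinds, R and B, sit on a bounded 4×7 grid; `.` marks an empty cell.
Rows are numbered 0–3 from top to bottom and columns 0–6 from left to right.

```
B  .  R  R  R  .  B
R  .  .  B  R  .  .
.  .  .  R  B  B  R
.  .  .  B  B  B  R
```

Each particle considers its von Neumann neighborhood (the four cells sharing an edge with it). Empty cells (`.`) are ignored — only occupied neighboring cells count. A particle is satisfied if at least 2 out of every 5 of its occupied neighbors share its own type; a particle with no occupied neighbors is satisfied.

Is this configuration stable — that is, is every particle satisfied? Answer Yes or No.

(0,0)B 0/1 unhappy
(0,2)R 1/1 ok
(0,3)R 2/3 ok
(0,4)R 2/2 ok
(0,6)B 0/0 ok
(1,0)R 0/1 unhappy
(1,3)B 0/3 unhappy
(1,4)R 1/3 unhappy
(2,3)R 0/3 unhappy
(2,4)B 2/4 ok
(2,5)B 2/3 ok
(2,6)R 1/2 ok
(3,3)B 1/2 ok
(3,4)B 3/3 ok
(3,5)B 2/3 ok
(3,6)R 1/2 ok
For instance (0,0) has only 0/1 same-type neighbors, below 2/5.

No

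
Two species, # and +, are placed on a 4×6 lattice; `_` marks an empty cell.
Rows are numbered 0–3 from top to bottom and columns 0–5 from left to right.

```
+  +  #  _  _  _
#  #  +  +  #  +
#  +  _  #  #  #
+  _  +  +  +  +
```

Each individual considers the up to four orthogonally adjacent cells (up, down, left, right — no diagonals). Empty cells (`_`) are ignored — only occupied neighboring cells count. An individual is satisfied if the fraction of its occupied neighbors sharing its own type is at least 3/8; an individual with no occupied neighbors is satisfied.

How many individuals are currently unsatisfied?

Row 0: (0,0)+ 1/2 ok · (0,1)+ 1/3 unhappy · (0,2)# 0/2 unhappy
Row 1: (1,0)# 2/3 ok · (1,1)# 1/4 unhappy · (1,2)+ 1/3 unhappy · (1,3)+ 1/3 unhappy · (1,4)# 1/3 unhappy · (1,5)+ 0/2 unhappy
Row 2: (2,0)# 1/3 unhappy · (2,1)+ 0/2 unhappy · (2,3)# 1/3 unhappy · (2,4)# 3/4 ok · (2,5)# 1/3 unhappy
Row 3: (3,0)+ 0/1 unhappy · (3,2)+ 1/1 ok · (3,3)+ 2/3 ok · (3,4)+ 2/3 ok · (3,5)+ 1/2 ok
Unsatisfied: (0,1), (0,2), (1,1), (1,2), (1,3), (1,4), (1,5), (2,0), (2,1), (2,3), (2,5), (3,0) — 12 in total.

12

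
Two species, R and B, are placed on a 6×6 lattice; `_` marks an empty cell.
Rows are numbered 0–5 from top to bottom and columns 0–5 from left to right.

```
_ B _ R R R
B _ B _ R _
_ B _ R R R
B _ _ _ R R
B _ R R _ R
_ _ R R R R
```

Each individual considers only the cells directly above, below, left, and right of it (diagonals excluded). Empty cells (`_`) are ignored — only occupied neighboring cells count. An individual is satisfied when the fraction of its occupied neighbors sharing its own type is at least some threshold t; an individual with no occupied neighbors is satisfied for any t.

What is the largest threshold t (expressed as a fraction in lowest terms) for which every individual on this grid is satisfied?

Row 0: (0,1)B — no occupied neighbors · (0,3)R 1/1 · (0,4)R 3/3 · (0,5)R 1/1
Row 1: (1,0)B — no occupied neighbors · (1,2)B — no occupied neighbors · (1,4)R 2/2
Row 2: (2,1)B — no occupied neighbors · (2,3)R 1/1 · (2,4)R 4/4 · (2,5)R 2/2
Row 3: (3,0)B 1/1 · (3,4)R 2/2 · (3,5)R 3/3
Row 4: (4,0)B 1/1 · (4,2)R 2/2 · (4,3)R 2/2 · (4,5)R 2/2
Row 5: (5,2)R 2/2 · (5,3)R 3/3 · (5,4)R 2/2 · (5,5)R 2/2
The smallest same-type fraction is 1/1 at (0,3), which reduces to 1/1. Any threshold above that leaves this individual unsatisfied.

1/1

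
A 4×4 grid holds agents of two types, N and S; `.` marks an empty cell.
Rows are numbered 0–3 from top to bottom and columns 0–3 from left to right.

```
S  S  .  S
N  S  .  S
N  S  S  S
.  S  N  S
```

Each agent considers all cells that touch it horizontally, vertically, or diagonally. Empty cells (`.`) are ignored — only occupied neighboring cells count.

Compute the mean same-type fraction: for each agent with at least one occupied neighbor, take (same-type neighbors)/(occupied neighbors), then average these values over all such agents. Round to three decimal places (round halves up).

(0,0)S 2/3
(0,1)S 2/3
(0,3)S 1/1
(1,0)N 1/5
(1,1)S 4/6
(1,3)S 3/3
(2,0)N 1/4
(2,1)S 3/6
(2,2)S 6/7
(2,3)S 3/4
(3,1)S 2/4
(3,2)N 0/5
(3,3)S 2/3
Sum over 13 agents: 2/3 + 2/3 + 1/1 + 1/5 + 4/6 + 3/3 + 1/4 + 3/6 + 6/7 + 3/4 + 2/4 + 0/5 + 2/3 = 811/105; mean = 811/105 ÷ 13 = 811/1365 = 0.594139… → 0.594.

0.594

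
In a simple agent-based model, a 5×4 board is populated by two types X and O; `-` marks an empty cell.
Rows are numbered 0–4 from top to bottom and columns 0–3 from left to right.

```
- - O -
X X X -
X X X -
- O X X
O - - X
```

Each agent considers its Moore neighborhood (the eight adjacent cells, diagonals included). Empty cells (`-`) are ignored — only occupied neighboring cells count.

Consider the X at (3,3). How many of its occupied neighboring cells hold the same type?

Occupied neighbors of (3,3): (2,2)=X, (3,2)=X, (4,3)=X.
Same type (X): 3 of 3.

3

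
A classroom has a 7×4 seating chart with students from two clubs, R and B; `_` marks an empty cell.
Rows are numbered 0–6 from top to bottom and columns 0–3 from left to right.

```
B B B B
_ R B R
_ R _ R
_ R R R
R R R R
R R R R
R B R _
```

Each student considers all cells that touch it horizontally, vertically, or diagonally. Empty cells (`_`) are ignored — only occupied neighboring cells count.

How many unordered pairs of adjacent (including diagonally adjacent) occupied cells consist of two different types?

14

Scan each occupied cell's neighbors to the right and below (and the two forward diagonals) so each pair is counted once.
Row 0: B(0,0)–B(0,1)= B(0,0)–R(1,1)≠ B(0,1)–B(0,2)= B(0,1)–R(1,1)≠ B(0,1)–B(1,2)= B(0,2)–B(0,3)= B(0,2)–B(1,2)= B(0,2)–R(1,3)≠ B(0,2)–R(1,1)≠ B(0,3)–R(1,3)≠ B(0,3)–B(1,2)=  → 5/11 unlike.
Row 1: R(1,1)–B(1,2)≠ R(1,1)–R(2,1)= B(1,2)–R(1,3)≠ B(1,2)–R(2,3)≠ B(1,2)–R(2,1)≠ R(1,3)–R(2,3)=  → 4/6 unlike.
Row 2: R(2,1)–R(3,1)= R(2,1)–R(3,2)= R(2,3)–R(3,3)= R(2,3)–R(3,2)=  → 0/4 unlike.
Row 3: R(3,1)–R(3,2)= R(3,1)–R(4,1)= R(3,1)–R(4,2)= R(3,1)–R(4,0)= R(3,2)–R(3,3)= R(3,2)–R(4,2)= R(3,2)–R(4,3)= R(3,2)–R(4,1)= R(3,3)–R(4,3)= R(3,3)–R(4,2)=  → 0/10 unlike.
Row 4: R(4,0)–R(4,1)= R(4,0)–R(5,0)= R(4,0)–R(5,1)= R(4,1)–R(4,2)= R(4,1)–R(5,1)= R(4,1)–R(5,2)= R(4,1)–R(5,0)= R(4,2)–R(4,3)= R(4,2)–R(5,2)= R(4,2)–R(5,3)= R(4,2)–R(5,1)= R(4,3)–R(5,3)= R(4,3)–R(5,2)=  → 0/13 unlike.
Row 5: R(5,0)–R(5,1)= R(5,0)–R(6,0)= R(5,0)–B(6,1)≠ R(5,1)–R(5,2)= R(5,1)–B(6,1)≠ R(5,1)–R(6,2)= R(5,1)–R(6,0)= R(5,2)–R(5,3)= R(5,2)–R(6,2)= R(5,2)–B(6,1)≠ R(5,3)–R(6,2)=  → 3/11 unlike.
Row 6: R(6,0)–B(6,1)≠ B(6,1)–R(6,2)≠  → 2/2 unlike.
Total adjacent occupied pairs: 57; unlike-type pairs: 14.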